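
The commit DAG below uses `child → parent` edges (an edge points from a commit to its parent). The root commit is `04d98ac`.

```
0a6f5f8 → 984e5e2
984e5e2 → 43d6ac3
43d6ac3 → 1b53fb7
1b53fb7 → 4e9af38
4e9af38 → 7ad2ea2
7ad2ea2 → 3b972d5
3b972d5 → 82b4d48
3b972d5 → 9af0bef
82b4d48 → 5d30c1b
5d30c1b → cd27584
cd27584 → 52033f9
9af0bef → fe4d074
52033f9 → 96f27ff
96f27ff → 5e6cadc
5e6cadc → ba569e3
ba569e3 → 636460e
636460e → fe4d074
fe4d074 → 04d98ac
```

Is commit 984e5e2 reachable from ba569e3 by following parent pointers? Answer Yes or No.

Ancestors of ba569e3: {04d98ac, 636460e, ba569e3, fe4d074}.
984e5e2 is not in that set, so it is not an ancestor of ba569e3.

No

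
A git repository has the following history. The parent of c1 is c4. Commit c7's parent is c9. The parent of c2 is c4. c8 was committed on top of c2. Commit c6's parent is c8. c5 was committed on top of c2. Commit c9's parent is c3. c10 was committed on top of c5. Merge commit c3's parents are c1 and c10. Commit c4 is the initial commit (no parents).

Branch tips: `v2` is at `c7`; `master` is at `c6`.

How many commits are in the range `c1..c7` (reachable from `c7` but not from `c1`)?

6

Reachable from c7: {c1, c10, c2, c3, c4, c5, c7, c9}.
Reachable from c1: {c1, c4}.
In c7's history but not c1's: {c10, c2, c3, c5, c7, c9} — 6 commits.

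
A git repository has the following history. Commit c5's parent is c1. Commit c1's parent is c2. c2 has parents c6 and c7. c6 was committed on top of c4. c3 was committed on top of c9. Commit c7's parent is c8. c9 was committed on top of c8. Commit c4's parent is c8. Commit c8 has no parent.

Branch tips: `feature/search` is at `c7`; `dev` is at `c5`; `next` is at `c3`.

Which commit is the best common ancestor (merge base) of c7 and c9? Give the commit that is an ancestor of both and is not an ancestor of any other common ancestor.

c8

Ancestors of c7: {c7, c8}.
Ancestors of c9: {c8, c9}.
Common ancestors: {c8}.
The only common ancestor is c8, so it is the merge base.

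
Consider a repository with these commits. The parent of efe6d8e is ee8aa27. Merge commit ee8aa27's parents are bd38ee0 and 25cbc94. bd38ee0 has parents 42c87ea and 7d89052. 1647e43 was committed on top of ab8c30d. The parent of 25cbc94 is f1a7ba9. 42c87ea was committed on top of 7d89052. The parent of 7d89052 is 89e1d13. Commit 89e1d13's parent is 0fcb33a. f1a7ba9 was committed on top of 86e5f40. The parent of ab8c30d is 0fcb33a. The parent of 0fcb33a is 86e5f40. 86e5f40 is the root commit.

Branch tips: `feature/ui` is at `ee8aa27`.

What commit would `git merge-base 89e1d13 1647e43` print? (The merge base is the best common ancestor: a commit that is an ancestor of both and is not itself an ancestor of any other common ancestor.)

0fcb33a

Ancestors of 89e1d13: {0fcb33a, 86e5f40, 89e1d13}.
Ancestors of 1647e43: {0fcb33a, 1647e43, 86e5f40, ab8c30d}.
Common ancestors: {0fcb33a, 86e5f40}.
Among these, 0fcb33a is not an ancestor of any other common ancestor — it is the merge base.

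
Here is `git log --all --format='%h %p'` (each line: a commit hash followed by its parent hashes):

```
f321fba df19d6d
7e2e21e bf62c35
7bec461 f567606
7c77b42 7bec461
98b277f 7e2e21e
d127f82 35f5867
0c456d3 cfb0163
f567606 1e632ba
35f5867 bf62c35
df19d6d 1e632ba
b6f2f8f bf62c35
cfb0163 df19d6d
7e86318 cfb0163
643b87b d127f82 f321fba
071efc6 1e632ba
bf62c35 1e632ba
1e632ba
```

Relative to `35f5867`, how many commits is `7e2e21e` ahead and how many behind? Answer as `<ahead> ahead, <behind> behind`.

1 ahead, 1 behind

Reachable from 7e2e21e: {1e632ba, 7e2e21e, bf62c35}.
Reachable from 35f5867: {1e632ba, 35f5867, bf62c35}.
Only in 7e2e21e's history (ahead): {7e2e21e} — 1.
Only in 35f5867's history (behind): {35f5867} — 1.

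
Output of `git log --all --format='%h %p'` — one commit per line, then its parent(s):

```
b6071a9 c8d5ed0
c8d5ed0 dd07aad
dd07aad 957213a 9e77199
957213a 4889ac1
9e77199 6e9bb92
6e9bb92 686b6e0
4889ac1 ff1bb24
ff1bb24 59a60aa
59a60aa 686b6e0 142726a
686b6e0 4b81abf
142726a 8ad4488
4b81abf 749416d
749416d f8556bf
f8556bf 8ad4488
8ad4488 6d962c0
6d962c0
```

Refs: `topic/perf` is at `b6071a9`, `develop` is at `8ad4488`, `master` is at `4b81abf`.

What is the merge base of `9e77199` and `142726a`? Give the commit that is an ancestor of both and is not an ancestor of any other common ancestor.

Ancestors of 9e77199: {4b81abf, 686b6e0, 6d962c0, 6e9bb92, 749416d, 8ad4488, 9e77199, f8556bf}.
Ancestors of 142726a: {142726a, 6d962c0, 8ad4488}.
Common ancestors: {6d962c0, 8ad4488}.
Among these, 8ad4488 is not an ancestor of any other common ancestor — it is the merge base.

8ad4488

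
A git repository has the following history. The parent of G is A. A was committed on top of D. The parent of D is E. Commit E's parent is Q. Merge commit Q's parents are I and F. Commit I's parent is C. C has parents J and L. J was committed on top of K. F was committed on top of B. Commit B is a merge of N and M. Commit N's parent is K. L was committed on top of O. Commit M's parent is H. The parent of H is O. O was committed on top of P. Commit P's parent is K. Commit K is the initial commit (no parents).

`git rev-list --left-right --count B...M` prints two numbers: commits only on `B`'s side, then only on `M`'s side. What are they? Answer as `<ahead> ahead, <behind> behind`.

2 ahead, 0 behind

Reachable from B: {B, H, K, M, N, O, P}.
Reachable from M: {H, K, M, O, P}.
Only in B's history (ahead): {B, N} — 2.
Only in M's history (behind): {} — 0.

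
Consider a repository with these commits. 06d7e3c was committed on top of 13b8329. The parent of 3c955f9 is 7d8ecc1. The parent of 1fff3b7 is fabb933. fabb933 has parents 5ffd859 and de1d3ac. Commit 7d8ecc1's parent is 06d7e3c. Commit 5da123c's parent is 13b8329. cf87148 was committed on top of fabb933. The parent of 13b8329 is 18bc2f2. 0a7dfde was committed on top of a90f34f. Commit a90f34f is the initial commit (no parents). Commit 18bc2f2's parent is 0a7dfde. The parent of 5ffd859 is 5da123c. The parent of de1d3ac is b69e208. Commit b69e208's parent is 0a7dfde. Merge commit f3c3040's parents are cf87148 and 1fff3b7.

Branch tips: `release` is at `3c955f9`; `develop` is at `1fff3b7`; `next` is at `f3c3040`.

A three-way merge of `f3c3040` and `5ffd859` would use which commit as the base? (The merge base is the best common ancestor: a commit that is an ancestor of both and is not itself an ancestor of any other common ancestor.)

Ancestors of f3c3040: {0a7dfde, 13b8329, 18bc2f2, 1fff3b7, 5da123c, 5ffd859, a90f34f, b69e208, cf87148, de1d3ac, f3c3040, fabb933}.
Ancestors of 5ffd859: {0a7dfde, 13b8329, 18bc2f2, 5da123c, 5ffd859, a90f34f}.
Common ancestors: {0a7dfde, 13b8329, 18bc2f2, 5da123c, 5ffd859, a90f34f}.
Among these, 5ffd859 is not an ancestor of any other common ancestor — it is the merge base.

5ffd859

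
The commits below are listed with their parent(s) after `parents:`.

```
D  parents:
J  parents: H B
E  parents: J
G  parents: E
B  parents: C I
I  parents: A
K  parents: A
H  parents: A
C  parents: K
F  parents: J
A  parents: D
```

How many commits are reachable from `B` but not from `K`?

3

Reachable from B: {A, B, C, D, I, K}.
Reachable from K: {A, D, K}.
In B's history but not K's: {B, C, I} — 3 commits.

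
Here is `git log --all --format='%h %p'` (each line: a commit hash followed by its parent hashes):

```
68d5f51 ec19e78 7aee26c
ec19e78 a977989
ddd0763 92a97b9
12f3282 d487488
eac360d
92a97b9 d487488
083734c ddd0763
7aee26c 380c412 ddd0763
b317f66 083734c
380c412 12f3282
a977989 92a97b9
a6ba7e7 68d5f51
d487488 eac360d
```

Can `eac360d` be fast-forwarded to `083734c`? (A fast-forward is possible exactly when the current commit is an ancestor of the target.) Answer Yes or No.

A fast-forward from eac360d to 083734c is possible iff eac360d is an ancestor of 083734c.
Ancestors of 083734c: {083734c, 92a97b9, d487488, ddd0763, eac360d}.
eac360d is among them, so fast-forward is possible.

Yes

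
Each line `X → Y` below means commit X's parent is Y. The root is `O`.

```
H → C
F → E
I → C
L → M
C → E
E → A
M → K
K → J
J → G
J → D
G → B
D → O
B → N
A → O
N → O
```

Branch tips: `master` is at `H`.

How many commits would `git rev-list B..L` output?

6

Reachable from L: {B, D, G, J, K, L, M, N, O}.
Reachable from B: {B, N, O}.
In L's history but not B's: {D, G, J, K, L, M} — 6 commits.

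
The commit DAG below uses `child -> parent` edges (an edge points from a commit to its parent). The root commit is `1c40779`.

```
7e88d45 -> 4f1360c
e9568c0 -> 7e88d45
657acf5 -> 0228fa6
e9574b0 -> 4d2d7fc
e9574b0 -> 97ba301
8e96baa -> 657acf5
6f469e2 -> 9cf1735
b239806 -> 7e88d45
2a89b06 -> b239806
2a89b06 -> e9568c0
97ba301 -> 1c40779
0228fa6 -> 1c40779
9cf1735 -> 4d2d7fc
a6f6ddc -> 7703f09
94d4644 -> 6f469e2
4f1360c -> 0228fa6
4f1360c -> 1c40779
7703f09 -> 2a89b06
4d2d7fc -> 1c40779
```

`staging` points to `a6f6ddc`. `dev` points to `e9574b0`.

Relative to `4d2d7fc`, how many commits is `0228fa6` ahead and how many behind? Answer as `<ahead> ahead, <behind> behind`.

Reachable from 0228fa6: {0228fa6, 1c40779}.
Reachable from 4d2d7fc: {1c40779, 4d2d7fc}.
Only in 0228fa6's history (ahead): {0228fa6} — 1.
Only in 4d2d7fc's history (behind): {4d2d7fc} — 1.

1 ahead, 1 behind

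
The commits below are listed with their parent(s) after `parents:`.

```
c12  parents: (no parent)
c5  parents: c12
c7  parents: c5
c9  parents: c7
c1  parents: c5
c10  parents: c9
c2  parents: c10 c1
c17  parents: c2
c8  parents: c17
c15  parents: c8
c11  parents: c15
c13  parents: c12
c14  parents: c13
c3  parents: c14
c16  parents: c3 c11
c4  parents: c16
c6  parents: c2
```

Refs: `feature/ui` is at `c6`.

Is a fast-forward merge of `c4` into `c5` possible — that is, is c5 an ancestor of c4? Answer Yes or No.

Yes

A fast-forward from c5 to c4 is possible iff c5 is an ancestor of c4.
Ancestors of c4: {c1, c10, c11, c12, c13, c14, c15, c16, c17, c2, c3, c4, c5, c7, c8, c9}.
c5 is among them, so fast-forward is possible.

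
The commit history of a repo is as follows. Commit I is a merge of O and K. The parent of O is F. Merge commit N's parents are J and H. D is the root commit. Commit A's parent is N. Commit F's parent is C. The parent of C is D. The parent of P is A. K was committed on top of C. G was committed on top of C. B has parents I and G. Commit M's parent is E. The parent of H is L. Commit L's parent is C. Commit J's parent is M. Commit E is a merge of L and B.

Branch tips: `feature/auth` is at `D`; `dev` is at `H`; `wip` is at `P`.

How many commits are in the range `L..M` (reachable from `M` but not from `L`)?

8

Reachable from M: {B, C, D, E, F, G, I, K, L, M, O}.
Reachable from L: {C, D, L}.
In M's history but not L's: {B, E, F, G, I, K, M, O} — 8 commits.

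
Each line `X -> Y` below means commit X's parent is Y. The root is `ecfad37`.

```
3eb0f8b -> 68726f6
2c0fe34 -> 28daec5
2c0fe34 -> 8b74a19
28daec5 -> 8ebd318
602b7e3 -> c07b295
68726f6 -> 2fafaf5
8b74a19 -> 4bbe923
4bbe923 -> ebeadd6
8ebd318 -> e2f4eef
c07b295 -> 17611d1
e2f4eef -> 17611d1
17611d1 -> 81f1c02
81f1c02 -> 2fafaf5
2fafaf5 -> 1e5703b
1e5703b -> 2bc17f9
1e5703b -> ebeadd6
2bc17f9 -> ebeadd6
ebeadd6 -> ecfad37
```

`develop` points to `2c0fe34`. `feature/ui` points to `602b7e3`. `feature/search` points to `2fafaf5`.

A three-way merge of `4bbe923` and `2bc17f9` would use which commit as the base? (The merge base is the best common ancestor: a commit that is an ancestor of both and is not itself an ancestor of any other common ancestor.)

Ancestors of 4bbe923: {4bbe923, ebeadd6, ecfad37}.
Ancestors of 2bc17f9: {2bc17f9, ebeadd6, ecfad37}.
Common ancestors: {ebeadd6, ecfad37}.
Among these, ebeadd6 is not an ancestor of any other common ancestor — it is the merge base.

ebeadd6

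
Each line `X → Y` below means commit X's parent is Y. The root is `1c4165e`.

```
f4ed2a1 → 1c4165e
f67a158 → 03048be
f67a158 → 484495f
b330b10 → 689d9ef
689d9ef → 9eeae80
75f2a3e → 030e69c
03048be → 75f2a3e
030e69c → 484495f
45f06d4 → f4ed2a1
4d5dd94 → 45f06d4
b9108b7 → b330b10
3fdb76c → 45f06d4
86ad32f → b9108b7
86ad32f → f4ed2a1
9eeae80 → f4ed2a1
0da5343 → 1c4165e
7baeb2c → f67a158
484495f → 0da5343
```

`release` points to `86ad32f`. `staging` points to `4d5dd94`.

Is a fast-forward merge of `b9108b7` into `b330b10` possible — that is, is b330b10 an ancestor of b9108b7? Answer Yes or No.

A fast-forward from b330b10 to b9108b7 is possible iff b330b10 is an ancestor of b9108b7.
Ancestors of b9108b7: {1c4165e, 689d9ef, 9eeae80, b330b10, b9108b7, f4ed2a1}.
b330b10 is among them, so fast-forward is possible.

Yes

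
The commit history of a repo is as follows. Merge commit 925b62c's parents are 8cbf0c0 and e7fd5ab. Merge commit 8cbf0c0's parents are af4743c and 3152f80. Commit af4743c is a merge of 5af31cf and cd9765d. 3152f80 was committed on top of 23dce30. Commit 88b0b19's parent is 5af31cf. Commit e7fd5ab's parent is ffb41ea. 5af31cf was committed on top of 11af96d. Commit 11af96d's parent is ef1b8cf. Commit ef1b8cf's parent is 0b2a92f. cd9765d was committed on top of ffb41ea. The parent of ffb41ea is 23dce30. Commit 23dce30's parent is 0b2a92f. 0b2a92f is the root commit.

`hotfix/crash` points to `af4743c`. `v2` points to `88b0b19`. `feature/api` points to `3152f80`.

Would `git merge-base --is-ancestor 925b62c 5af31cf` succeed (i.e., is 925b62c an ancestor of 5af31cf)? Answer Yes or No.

No

Ancestors of 5af31cf: {0b2a92f, 11af96d, 5af31cf, ef1b8cf}.
925b62c is not in that set, so it is not an ancestor of 5af31cf.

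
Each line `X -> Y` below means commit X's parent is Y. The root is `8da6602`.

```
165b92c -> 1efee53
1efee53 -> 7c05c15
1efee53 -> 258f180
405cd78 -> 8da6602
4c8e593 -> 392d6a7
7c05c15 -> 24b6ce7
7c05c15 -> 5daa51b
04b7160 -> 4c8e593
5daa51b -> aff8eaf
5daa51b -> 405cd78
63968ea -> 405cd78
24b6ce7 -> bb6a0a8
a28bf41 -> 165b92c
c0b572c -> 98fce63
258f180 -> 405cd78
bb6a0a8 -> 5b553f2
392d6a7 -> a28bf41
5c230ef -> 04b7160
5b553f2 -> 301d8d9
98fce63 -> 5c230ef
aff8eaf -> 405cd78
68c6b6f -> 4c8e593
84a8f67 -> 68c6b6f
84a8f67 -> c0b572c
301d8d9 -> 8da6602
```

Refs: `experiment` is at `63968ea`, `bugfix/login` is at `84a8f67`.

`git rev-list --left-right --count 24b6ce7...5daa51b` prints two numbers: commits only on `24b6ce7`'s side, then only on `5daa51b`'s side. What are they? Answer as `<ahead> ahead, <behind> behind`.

Reachable from 24b6ce7: {24b6ce7, 301d8d9, 5b553f2, 8da6602, bb6a0a8}.
Reachable from 5daa51b: {405cd78, 5daa51b, 8da6602, aff8eaf}.
Only in 24b6ce7's history (ahead): {24b6ce7, 301d8d9, 5b553f2, bb6a0a8} — 4.
Only in 5daa51b's history (behind): {405cd78, 5daa51b, aff8eaf} — 3.

4 ahead, 3 behind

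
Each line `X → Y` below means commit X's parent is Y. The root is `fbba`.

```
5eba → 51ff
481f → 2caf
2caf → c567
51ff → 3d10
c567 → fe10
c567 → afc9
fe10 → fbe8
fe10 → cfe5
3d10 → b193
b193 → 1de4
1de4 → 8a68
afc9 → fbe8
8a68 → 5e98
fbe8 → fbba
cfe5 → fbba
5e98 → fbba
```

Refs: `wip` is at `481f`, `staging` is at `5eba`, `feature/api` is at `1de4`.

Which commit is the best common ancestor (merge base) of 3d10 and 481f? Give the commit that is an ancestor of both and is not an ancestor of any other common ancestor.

fbba

Ancestors of 3d10: {1de4, 3d10, 5e98, 8a68, b193, fbba}.
Ancestors of 481f: {2caf, 481f, afc9, c567, cfe5, fbba, fbe8, fe10}.
Common ancestors: {fbba}.
The only common ancestor is fbba, so it is the merge base.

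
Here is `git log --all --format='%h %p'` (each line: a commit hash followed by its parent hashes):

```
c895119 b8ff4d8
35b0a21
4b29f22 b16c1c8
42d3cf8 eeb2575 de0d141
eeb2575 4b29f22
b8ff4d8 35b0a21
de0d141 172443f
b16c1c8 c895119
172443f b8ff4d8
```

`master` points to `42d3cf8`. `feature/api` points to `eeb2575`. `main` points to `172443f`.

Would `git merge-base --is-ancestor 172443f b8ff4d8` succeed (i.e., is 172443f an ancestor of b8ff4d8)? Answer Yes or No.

No

Ancestors of b8ff4d8: {35b0a21, b8ff4d8}.
172443f is not in that set, so it is not an ancestor of b8ff4d8.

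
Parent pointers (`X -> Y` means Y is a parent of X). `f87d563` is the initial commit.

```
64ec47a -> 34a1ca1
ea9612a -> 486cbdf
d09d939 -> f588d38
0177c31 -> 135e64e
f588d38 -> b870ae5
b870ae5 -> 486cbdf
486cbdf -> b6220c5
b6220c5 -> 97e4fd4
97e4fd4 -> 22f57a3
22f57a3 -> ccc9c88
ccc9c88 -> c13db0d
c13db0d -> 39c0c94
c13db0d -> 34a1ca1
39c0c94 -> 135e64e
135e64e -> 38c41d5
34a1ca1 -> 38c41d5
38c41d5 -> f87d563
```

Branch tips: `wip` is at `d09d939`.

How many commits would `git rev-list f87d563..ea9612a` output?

11

Reachable from ea9612a: {135e64e, 22f57a3, 34a1ca1, 38c41d5, 39c0c94, 486cbdf, 97e4fd4, b6220c5, c13db0d, ccc9c88, ea9612a, f87d563}.
Reachable from f87d563: {f87d563}.
In ea9612a's history but not f87d563's: {135e64e, 22f57a3, 34a1ca1, 38c41d5, 39c0c94, 486cbdf, 97e4fd4, b6220c5, c13db0d, ccc9c88, ea9612a} — 11 commits.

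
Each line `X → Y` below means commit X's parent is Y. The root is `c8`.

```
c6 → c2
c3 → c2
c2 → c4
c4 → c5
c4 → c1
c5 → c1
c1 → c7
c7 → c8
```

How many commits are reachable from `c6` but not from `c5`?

Reachable from c6: {c1, c2, c4, c5, c6, c7, c8}.
Reachable from c5: {c1, c5, c7, c8}.
In c6's history but not c5's: {c2, c4, c6} — 3 commits.

3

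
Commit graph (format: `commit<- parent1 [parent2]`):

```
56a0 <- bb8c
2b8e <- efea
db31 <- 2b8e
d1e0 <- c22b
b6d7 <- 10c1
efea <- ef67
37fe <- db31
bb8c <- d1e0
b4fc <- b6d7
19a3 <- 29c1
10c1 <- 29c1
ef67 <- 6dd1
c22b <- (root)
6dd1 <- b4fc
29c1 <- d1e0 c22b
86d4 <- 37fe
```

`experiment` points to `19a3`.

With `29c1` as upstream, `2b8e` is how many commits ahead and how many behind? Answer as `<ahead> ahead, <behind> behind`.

Reachable from 2b8e: {10c1, 29c1, 2b8e, 6dd1, b4fc, b6d7, c22b, d1e0, ef67, efea}.
Reachable from 29c1: {29c1, c22b, d1e0}.
Only in 2b8e's history (ahead): {10c1, 2b8e, 6dd1, b4fc, b6d7, ef67, efea} — 7.
Only in 29c1's history (behind): {} — 0.

7 ahead, 0 behind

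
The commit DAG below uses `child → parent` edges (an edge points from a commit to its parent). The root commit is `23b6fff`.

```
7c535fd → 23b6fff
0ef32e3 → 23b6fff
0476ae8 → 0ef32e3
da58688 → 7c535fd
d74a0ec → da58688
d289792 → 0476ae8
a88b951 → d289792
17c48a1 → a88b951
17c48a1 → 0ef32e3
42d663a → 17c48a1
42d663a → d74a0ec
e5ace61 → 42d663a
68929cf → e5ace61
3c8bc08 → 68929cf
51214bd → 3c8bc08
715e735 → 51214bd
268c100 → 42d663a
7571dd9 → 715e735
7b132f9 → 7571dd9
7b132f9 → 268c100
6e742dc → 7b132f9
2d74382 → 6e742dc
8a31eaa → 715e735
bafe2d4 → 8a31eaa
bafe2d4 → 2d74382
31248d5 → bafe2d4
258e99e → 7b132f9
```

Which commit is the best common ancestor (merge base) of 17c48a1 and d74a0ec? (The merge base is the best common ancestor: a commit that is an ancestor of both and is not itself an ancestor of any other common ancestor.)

23b6fff

Ancestors of 17c48a1: {0476ae8, 0ef32e3, 17c48a1, 23b6fff, a88b951, d289792}.
Ancestors of d74a0ec: {23b6fff, 7c535fd, d74a0ec, da58688}.
Common ancestors: {23b6fff}.
The only common ancestor is 23b6fff, so it is the merge base.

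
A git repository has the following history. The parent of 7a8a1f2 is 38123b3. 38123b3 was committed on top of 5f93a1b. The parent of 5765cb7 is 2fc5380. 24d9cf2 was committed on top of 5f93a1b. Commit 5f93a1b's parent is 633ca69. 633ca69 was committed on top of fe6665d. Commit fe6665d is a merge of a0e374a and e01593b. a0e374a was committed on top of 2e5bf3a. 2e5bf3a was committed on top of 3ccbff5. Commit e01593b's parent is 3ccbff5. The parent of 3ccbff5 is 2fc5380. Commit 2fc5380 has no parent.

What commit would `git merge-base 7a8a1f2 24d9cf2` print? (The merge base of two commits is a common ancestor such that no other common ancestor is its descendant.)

5f93a1b

Ancestors of 7a8a1f2: {2e5bf3a, 2fc5380, 38123b3, 3ccbff5, 5f93a1b, 633ca69, 7a8a1f2, a0e374a, e01593b, fe6665d}.
Ancestors of 24d9cf2: {24d9cf2, 2e5bf3a, 2fc5380, 3ccbff5, 5f93a1b, 633ca69, a0e374a, e01593b, fe6665d}.
Common ancestors: {2e5bf3a, 2fc5380, 3ccbff5, 5f93a1b, 633ca69, a0e374a, e01593b, fe6665d}.
Among these, 5f93a1b is not an ancestor of any other common ancestor — it is the merge base.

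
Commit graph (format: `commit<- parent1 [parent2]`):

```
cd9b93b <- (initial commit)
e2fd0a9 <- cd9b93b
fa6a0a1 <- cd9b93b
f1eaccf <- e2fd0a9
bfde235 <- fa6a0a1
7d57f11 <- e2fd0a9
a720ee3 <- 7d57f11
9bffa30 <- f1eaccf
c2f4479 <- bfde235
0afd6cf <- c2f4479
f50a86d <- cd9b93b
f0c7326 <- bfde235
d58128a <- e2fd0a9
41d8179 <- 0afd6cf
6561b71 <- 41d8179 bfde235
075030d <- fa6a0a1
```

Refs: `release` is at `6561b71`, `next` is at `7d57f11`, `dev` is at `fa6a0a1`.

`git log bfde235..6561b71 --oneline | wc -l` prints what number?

Reachable from 6561b71: {0afd6cf, 41d8179, 6561b71, bfde235, c2f4479, cd9b93b, fa6a0a1}.
Reachable from bfde235: {bfde235, cd9b93b, fa6a0a1}.
In 6561b71's history but not bfde235's: {0afd6cf, 41d8179, 6561b71, c2f4479} — 4 commits.

4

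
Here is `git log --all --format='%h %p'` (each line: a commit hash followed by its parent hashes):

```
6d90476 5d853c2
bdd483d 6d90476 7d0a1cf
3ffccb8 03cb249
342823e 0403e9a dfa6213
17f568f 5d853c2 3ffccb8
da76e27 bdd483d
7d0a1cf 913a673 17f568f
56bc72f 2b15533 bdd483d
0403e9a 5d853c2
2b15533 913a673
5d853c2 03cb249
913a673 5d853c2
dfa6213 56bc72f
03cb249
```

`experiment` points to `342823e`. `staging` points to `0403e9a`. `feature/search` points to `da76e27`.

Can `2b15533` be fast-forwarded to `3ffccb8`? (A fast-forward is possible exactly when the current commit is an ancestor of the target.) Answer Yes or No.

A fast-forward from 2b15533 to 3ffccb8 is possible iff 2b15533 is an ancestor of 3ffccb8.
Ancestors of 3ffccb8: {03cb249, 3ffccb8}.
2b15533 is not among them, so fast-forward is not possible.

No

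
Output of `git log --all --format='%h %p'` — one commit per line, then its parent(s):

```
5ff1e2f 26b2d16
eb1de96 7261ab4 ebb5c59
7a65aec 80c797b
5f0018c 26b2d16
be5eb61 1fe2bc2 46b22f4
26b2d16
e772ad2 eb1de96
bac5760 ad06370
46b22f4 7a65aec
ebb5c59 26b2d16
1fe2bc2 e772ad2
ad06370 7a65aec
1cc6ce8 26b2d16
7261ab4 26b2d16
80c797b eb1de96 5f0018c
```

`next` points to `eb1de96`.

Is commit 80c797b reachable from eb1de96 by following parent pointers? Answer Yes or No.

Ancestors of eb1de96: {26b2d16, 7261ab4, eb1de96, ebb5c59}.
80c797b is not in that set, so it is not an ancestor of eb1de96.

No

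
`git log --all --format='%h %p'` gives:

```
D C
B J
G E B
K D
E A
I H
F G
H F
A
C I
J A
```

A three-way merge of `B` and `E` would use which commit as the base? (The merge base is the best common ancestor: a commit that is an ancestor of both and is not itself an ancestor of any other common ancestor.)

Ancestors of B: {A, B, J}.
Ancestors of E: {A, E}.
Common ancestors: {A}.
The only common ancestor is A, so it is the merge base.

A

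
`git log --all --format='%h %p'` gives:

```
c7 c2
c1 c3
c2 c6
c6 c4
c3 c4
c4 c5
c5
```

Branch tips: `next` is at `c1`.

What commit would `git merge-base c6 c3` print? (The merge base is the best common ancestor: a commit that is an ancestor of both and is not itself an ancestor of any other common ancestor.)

c4

Ancestors of c6: {c4, c5, c6}.
Ancestors of c3: {c3, c4, c5}.
Common ancestors: {c4, c5}.
Among these, c4 is not an ancestor of any other common ancestor — it is the merge base.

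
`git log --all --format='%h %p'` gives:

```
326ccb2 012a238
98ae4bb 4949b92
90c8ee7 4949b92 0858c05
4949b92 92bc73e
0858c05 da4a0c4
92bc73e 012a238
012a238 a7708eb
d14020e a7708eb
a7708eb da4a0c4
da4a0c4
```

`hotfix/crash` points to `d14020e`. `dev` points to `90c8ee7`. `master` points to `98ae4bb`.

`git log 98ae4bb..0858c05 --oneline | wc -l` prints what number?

1

Reachable from 0858c05: {0858c05, da4a0c4}.
Reachable from 98ae4bb: {012a238, 4949b92, 92bc73e, 98ae4bb, a7708eb, da4a0c4}.
In 0858c05's history but not 98ae4bb's: {0858c05} — 1 commit.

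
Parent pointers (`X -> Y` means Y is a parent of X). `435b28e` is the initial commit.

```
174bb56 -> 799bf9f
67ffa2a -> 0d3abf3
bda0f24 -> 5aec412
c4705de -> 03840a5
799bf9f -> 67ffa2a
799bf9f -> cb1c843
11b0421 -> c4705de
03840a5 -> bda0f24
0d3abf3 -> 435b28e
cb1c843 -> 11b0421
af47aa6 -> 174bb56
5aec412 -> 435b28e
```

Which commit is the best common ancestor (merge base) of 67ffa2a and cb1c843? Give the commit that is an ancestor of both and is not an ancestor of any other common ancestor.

Ancestors of 67ffa2a: {0d3abf3, 435b28e, 67ffa2a}.
Ancestors of cb1c843: {03840a5, 11b0421, 435b28e, 5aec412, bda0f24, c4705de, cb1c843}.
Common ancestors: {435b28e}.
The only common ancestor is 435b28e, so it is the merge base.

435b28e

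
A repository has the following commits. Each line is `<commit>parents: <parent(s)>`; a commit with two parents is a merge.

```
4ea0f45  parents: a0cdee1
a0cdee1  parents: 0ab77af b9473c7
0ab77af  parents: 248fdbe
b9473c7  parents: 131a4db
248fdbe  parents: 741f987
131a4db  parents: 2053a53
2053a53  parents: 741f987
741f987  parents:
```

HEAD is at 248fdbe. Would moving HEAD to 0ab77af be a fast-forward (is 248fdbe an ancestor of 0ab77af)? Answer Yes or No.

A fast-forward from 248fdbe to 0ab77af is possible iff 248fdbe is an ancestor of 0ab77af.
Ancestors of 0ab77af: {0ab77af, 248fdbe, 741f987}.
248fdbe is among them, so fast-forward is possible.

Yes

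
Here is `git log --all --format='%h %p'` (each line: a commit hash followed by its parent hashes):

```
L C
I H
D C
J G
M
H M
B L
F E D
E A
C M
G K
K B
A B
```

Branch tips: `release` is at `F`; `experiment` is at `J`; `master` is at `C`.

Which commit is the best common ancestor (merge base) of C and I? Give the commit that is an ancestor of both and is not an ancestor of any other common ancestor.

M

Ancestors of C: {C, M}.
Ancestors of I: {H, I, M}.
Common ancestors: {M}.
The only common ancestor is M, so it is the merge base.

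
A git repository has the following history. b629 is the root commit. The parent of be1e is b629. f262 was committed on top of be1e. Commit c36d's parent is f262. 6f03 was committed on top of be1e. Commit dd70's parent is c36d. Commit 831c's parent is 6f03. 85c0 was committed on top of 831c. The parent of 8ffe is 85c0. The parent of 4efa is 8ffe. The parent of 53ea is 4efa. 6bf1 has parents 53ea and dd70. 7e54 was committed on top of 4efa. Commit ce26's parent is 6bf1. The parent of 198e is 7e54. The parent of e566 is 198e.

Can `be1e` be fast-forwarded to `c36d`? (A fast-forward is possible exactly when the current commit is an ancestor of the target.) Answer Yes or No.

Yes

A fast-forward from be1e to c36d is possible iff be1e is an ancestor of c36d.
Ancestors of c36d: {b629, be1e, c36d, f262}.
be1e is among them, so fast-forward is possible.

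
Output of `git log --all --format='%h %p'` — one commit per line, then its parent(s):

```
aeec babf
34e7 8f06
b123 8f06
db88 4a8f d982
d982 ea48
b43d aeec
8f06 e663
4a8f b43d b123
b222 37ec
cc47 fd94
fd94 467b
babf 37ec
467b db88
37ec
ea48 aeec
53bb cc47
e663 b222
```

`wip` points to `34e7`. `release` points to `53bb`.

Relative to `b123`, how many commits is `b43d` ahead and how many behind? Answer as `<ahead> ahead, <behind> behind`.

3 ahead, 4 behind

Reachable from b43d: {37ec, aeec, b43d, babf}.
Reachable from b123: {37ec, 8f06, b123, b222, e663}.
Only in b43d's history (ahead): {aeec, b43d, babf} — 3.
Only in b123's history (behind): {8f06, b123, b222, e663} — 4.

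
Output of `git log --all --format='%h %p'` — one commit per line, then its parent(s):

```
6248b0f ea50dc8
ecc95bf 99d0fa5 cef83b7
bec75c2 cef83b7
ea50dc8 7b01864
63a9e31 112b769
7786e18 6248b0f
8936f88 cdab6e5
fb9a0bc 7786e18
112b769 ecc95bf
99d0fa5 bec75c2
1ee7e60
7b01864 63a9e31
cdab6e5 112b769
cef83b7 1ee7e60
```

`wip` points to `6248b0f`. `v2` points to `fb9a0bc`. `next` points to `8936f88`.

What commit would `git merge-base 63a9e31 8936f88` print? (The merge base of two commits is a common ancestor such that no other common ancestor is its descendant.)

112b769

Ancestors of 63a9e31: {112b769, 1ee7e60, 63a9e31, 99d0fa5, bec75c2, cef83b7, ecc95bf}.
Ancestors of 8936f88: {112b769, 1ee7e60, 8936f88, 99d0fa5, bec75c2, cdab6e5, cef83b7, ecc95bf}.
Common ancestors: {112b769, 1ee7e60, 99d0fa5, bec75c2, cef83b7, ecc95bf}.
Among these, 112b769 is not an ancestor of any other common ancestor — it is the merge base.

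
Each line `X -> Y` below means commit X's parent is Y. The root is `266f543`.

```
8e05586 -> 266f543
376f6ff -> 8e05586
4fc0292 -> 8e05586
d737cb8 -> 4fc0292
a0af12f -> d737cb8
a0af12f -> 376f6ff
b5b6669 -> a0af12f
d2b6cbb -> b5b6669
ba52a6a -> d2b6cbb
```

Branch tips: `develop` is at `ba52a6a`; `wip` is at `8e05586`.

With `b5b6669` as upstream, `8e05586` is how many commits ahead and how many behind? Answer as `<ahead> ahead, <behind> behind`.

0 ahead, 5 behind

Reachable from 8e05586: {266f543, 8e05586}.
Reachable from b5b6669: {266f543, 376f6ff, 4fc0292, 8e05586, a0af12f, b5b6669, d737cb8}.
Only in 8e05586's history (ahead): {} — 0.
Only in b5b6669's history (behind): {376f6ff, 4fc0292, a0af12f, b5b6669, d737cb8} — 5.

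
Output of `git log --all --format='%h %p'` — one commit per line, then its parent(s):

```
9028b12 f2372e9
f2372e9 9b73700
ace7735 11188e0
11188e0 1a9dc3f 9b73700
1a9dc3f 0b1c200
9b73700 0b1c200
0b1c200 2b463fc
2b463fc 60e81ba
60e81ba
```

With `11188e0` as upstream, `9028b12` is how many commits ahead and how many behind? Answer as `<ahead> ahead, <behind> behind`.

Reachable from 9028b12: {0b1c200, 2b463fc, 60e81ba, 9028b12, 9b73700, f2372e9}.
Reachable from 11188e0: {0b1c200, 11188e0, 1a9dc3f, 2b463fc, 60e81ba, 9b73700}.
Only in 9028b12's history (ahead): {9028b12, f2372e9} — 2.
Only in 11188e0's history (behind): {11188e0, 1a9dc3f} — 2.

2 ahead, 2 behind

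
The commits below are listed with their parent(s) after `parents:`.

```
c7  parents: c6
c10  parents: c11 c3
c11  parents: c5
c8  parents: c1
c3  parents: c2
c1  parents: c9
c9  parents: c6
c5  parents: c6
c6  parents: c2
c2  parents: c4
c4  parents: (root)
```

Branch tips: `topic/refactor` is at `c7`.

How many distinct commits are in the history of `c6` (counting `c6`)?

Walking parent pointers from c6: reachable set = {c2, c4, c6}.
That is 3 commits.

3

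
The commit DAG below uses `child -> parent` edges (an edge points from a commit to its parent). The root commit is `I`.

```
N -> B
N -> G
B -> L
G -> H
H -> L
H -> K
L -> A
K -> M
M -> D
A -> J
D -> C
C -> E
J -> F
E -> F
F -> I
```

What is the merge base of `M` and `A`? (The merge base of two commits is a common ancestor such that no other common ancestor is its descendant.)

F

Ancestors of M: {C, D, E, F, I, M}.
Ancestors of A: {A, F, I, J}.
Common ancestors: {F, I}.
Among these, F is not an ancestor of any other common ancestor — it is the merge base.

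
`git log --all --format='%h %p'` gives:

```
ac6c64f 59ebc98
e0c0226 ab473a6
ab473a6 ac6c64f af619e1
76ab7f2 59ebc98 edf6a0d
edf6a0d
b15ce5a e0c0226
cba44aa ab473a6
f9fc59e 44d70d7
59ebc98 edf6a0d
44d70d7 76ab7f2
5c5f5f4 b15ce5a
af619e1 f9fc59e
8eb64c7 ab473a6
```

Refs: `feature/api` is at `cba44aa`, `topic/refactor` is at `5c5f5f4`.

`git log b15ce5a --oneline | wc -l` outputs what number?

Walking parent pointers from b15ce5a: reachable set = {44d70d7, 59ebc98, 76ab7f2, ab473a6, ac6c64f, af619e1, b15ce5a, e0c0226, edf6a0d, f9fc59e}.
That is 10 commits.

10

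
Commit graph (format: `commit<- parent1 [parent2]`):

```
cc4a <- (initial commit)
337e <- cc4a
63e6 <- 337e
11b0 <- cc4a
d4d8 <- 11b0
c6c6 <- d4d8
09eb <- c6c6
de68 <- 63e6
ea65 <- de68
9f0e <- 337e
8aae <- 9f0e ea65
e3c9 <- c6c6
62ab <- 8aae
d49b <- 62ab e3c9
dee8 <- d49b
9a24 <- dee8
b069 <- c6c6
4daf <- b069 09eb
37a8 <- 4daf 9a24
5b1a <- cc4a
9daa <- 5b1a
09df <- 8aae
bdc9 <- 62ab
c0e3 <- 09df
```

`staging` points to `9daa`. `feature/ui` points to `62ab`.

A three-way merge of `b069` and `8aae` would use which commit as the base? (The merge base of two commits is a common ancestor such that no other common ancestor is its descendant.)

cc4a

Ancestors of b069: {11b0, b069, c6c6, cc4a, d4d8}.
Ancestors of 8aae: {337e, 63e6, 8aae, 9f0e, cc4a, de68, ea65}.
Common ancestors: {cc4a}.
The only common ancestor is cc4a, so it is the merge base.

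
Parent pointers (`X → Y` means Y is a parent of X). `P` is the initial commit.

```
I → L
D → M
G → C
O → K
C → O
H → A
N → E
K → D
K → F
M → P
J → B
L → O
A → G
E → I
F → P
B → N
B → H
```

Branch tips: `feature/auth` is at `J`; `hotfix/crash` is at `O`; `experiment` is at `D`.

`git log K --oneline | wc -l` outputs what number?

Walking parent pointers from K: reachable set = {D, F, K, M, P}.
That is 5 commits.

5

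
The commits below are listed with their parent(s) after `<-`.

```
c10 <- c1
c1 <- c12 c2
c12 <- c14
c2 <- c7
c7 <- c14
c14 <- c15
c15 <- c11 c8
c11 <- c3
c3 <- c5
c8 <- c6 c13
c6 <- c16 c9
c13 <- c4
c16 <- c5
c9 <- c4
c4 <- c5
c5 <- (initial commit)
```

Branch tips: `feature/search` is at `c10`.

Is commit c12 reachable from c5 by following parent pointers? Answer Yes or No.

Ancestors of c5: {c5}.
c12 is not in that set, so it is not an ancestor of c5.

No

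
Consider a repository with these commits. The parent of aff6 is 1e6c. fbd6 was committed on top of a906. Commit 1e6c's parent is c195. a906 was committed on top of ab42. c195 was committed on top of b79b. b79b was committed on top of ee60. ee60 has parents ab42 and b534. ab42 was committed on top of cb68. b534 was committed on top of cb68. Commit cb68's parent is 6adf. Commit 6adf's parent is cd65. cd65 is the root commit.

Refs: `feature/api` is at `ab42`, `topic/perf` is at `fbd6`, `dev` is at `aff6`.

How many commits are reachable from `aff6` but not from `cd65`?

Reachable from aff6: {1e6c, 6adf, ab42, aff6, b534, b79b, c195, cb68, cd65, ee60}.
Reachable from cd65: {cd65}.
In aff6's history but not cd65's: {1e6c, 6adf, ab42, aff6, b534, b79b, c195, cb68, ee60} — 9 commits.

9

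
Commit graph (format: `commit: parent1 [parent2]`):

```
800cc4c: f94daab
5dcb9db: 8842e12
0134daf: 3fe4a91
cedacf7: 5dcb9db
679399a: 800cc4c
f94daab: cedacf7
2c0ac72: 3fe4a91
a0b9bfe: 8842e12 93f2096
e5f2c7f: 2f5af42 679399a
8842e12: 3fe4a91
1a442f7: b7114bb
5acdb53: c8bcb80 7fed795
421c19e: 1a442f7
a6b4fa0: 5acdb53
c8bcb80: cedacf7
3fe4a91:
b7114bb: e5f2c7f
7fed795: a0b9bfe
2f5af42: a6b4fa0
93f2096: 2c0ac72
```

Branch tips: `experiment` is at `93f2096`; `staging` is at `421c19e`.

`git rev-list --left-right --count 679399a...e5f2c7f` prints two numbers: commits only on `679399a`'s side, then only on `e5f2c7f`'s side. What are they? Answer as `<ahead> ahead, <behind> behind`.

Reachable from 679399a: {3fe4a91, 5dcb9db, 679399a, 800cc4c, 8842e12, cedacf7, f94daab}.
Reachable from e5f2c7f: {2c0ac72, 2f5af42, 3fe4a91, 5acdb53, 5dcb9db, 679399a, 7fed795, 800cc4c, 8842e12, 93f2096, a0b9bfe, a6b4fa0, c8bcb80, cedacf7, e5f2c7f, f94daab}.
Only in 679399a's history (ahead): {} — 0.
Only in e5f2c7f's history (behind): {2c0ac72, 2f5af42, 5acdb53, 7fed795, 93f2096, a0b9bfe, a6b4fa0, c8bcb80, e5f2c7f} — 9.

0 ahead, 9 behind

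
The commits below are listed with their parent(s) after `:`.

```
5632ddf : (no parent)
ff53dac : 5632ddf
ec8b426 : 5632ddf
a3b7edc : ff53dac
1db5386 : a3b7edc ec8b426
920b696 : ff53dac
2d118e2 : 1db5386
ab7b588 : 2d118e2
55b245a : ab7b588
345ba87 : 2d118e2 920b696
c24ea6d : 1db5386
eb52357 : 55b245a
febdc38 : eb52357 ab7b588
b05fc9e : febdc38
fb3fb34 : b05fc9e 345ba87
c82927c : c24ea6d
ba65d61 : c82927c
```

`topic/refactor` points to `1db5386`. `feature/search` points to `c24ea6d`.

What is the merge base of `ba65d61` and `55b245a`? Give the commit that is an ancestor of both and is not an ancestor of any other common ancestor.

Ancestors of ba65d61: {1db5386, 5632ddf, a3b7edc, ba65d61, c24ea6d, c82927c, ec8b426, ff53dac}.
Ancestors of 55b245a: {1db5386, 2d118e2, 55b245a, 5632ddf, a3b7edc, ab7b588, ec8b426, ff53dac}.
Common ancestors: {1db5386, 5632ddf, a3b7edc, ec8b426, ff53dac}.
Among these, 1db5386 is not an ancestor of any other common ancestor — it is the merge base.

1db5386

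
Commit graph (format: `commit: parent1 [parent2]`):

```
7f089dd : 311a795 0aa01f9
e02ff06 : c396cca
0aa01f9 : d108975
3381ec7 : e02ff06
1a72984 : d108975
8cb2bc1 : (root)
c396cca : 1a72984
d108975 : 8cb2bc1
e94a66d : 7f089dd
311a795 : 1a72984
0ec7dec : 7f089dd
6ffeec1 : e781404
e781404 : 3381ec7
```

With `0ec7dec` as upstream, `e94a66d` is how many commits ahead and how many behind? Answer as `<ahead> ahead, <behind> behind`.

Reachable from e94a66d: {0aa01f9, 1a72984, 311a795, 7f089dd, 8cb2bc1, d108975, e94a66d}.
Reachable from 0ec7dec: {0aa01f9, 0ec7dec, 1a72984, 311a795, 7f089dd, 8cb2bc1, d108975}.
Only in e94a66d's history (ahead): {e94a66d} — 1.
Only in 0ec7dec's history (behind): {0ec7dec} — 1.

1 ahead, 1 behind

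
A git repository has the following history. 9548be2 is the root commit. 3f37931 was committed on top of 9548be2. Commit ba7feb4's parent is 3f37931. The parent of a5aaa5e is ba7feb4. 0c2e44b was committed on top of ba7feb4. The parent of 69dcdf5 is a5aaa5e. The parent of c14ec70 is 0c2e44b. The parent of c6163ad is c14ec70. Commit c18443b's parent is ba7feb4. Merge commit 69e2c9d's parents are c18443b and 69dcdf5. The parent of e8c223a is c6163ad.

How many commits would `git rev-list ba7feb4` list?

Walking parent pointers from ba7feb4: reachable set = {3f37931, 9548be2, ba7feb4}.
That is 3 commits.

3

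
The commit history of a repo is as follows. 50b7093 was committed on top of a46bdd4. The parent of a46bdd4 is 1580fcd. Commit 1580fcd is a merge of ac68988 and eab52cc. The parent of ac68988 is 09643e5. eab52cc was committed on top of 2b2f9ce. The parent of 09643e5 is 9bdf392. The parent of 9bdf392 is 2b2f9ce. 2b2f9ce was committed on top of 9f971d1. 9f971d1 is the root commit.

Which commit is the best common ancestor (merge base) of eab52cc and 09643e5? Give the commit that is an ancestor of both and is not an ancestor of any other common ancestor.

Ancestors of eab52cc: {2b2f9ce, 9f971d1, eab52cc}.
Ancestors of 09643e5: {09643e5, 2b2f9ce, 9bdf392, 9f971d1}.
Common ancestors: {2b2f9ce, 9f971d1}.
Among these, 2b2f9ce is not an ancestor of any other common ancestor — it is the merge base.

2b2f9ce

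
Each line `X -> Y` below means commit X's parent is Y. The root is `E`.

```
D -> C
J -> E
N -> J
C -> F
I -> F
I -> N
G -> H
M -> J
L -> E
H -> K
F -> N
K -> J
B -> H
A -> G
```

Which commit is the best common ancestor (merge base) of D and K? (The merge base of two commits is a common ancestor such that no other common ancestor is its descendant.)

J

Ancestors of D: {C, D, E, F, J, N}.
Ancestors of K: {E, J, K}.
Common ancestors: {E, J}.
Among these, J is not an ancestor of any other common ancestor — it is the merge base.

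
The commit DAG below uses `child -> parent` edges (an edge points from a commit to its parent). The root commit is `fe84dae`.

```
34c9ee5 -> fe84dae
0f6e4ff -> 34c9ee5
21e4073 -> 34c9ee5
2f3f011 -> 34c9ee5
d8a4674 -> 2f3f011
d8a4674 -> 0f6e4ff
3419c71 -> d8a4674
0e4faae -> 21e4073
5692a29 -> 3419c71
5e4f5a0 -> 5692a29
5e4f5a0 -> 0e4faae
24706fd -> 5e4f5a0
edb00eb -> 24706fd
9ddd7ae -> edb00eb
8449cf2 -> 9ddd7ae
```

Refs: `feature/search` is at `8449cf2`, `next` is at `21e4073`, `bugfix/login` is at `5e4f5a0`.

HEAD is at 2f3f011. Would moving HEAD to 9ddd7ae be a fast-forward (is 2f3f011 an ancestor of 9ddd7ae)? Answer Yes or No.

A fast-forward from 2f3f011 to 9ddd7ae is possible iff 2f3f011 is an ancestor of 9ddd7ae.
Ancestors of 9ddd7ae: {0e4faae, 0f6e4ff, 21e4073, 24706fd, 2f3f011, 3419c71, 34c9ee5, 5692a29, 5e4f5a0, 9ddd7ae, d8a4674, edb00eb, fe84dae}.
2f3f011 is among them, so fast-forward is possible.

Yes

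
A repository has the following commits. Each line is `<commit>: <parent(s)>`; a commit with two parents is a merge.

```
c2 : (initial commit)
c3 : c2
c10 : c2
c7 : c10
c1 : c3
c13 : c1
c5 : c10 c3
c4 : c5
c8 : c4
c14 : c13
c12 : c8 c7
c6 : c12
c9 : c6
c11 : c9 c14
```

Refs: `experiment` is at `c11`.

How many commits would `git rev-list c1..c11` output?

11

Reachable from c11: {c1, c10, c11, c12, c13, c14, c2, c3, c4, c5, c6, c7, c8, c9}.
Reachable from c1: {c1, c2, c3}.
In c11's history but not c1's: {c10, c11, c12, c13, c14, c4, c5, c6, c7, c8, c9} — 11 commits.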